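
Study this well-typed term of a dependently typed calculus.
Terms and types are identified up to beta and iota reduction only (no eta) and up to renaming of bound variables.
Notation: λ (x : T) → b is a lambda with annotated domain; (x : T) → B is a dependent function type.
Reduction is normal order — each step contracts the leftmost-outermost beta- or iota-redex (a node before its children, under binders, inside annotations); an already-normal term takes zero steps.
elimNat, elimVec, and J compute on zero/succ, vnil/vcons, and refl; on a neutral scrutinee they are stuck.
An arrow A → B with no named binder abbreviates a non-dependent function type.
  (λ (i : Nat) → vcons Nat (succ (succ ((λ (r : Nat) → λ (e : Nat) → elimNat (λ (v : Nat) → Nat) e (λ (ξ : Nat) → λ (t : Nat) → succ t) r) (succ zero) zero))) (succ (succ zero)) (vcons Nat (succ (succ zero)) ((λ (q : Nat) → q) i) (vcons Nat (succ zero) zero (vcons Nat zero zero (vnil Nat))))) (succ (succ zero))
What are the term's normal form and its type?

reduced normal form:
  vcons Nat (succ (succ (succ zero))) (succ (succ zero)) (vcons Nat (succ (succ zero)) (succ (succ zero)) (vcons Nat (succ zero) zero (vcons Nat zero zero (vnil Nat))))
the term's type:
  Vec Nat (succ (succ (succ (succ zero))))


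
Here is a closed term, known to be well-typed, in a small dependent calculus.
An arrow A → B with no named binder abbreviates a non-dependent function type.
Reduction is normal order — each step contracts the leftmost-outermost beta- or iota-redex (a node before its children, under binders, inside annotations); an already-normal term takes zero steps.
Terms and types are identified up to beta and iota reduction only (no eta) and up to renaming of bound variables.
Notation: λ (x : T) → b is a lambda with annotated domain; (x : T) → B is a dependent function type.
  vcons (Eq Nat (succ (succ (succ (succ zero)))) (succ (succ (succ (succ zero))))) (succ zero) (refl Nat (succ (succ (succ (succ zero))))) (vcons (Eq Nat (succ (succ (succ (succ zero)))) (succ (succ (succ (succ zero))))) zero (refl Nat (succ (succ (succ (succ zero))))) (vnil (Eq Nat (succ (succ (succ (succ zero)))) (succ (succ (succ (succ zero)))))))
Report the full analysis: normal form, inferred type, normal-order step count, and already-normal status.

reduced normal form:
  vcons (Eq Nat (succ (succ (succ (succ zero)))) (succ (succ (succ (succ zero))))) (succ zero) (refl Nat (succ (succ (succ (succ zero))))) (vcons (Eq Nat (succ (succ (succ (succ zero)))) (succ (succ (succ (succ zero))))) zero (refl Nat (succ (succ (succ (succ zero))))) (vnil (Eq Nat (succ (succ (succ (succ zero)))) (succ (succ (succ (succ zero)))))))
the term's type:
  Vec (Eq Nat (succ (succ (succ (succ zero)))) (succ (succ (succ (succ zero))))) (succ (succ zero))
steps to reach normal form (normal order): 0
term was already normal: yes


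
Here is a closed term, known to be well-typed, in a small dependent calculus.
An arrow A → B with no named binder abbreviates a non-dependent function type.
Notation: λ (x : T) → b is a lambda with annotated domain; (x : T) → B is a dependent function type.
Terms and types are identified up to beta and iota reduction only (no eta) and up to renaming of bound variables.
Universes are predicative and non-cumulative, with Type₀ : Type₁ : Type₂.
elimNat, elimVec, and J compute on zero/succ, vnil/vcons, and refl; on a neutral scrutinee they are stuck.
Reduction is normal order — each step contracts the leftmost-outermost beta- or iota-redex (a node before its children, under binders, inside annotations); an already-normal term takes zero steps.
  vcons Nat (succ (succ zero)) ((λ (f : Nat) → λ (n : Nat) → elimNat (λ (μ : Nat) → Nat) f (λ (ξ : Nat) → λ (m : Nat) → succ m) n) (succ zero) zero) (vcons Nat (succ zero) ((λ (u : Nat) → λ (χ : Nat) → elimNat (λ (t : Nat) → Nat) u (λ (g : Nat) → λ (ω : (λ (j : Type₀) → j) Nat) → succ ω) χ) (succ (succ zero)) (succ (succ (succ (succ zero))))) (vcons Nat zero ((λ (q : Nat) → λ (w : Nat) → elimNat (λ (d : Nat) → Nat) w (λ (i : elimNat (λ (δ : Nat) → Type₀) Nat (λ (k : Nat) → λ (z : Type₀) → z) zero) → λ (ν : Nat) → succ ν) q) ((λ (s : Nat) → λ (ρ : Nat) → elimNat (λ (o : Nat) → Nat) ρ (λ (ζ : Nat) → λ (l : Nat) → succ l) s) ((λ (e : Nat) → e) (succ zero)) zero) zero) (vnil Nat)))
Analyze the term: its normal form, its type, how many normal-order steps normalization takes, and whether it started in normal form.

reduced normal form:
  vcons Nat (succ (succ zero)) (succ zero) (vcons Nat (succ zero) (succ (succ (succ (succ (succ (succ zero)))))) (vcons Nat zero (succ zero) (vnil Nat)))
the term's type:
  Vec Nat (succ (succ (succ zero)))
steps to reach normal form (normal order): 32
started in normal form: no
first redex: a beta-redex


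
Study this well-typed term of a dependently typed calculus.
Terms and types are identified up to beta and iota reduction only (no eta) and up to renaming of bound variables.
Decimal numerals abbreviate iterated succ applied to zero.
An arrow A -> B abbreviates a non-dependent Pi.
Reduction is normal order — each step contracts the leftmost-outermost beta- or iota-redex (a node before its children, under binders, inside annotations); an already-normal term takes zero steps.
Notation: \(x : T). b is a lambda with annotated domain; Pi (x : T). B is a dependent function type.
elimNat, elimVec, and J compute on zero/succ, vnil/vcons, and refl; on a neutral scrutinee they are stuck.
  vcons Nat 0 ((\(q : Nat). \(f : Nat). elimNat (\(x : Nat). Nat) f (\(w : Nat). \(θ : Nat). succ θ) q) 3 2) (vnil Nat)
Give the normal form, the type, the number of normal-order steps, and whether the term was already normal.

normal form:
  vcons Nat 0 5 (vnil Nat)
the term's type:
  Vec Nat 1
steps to reach normal form (normal order): 12
already normal: no
first redex: a beta-redex


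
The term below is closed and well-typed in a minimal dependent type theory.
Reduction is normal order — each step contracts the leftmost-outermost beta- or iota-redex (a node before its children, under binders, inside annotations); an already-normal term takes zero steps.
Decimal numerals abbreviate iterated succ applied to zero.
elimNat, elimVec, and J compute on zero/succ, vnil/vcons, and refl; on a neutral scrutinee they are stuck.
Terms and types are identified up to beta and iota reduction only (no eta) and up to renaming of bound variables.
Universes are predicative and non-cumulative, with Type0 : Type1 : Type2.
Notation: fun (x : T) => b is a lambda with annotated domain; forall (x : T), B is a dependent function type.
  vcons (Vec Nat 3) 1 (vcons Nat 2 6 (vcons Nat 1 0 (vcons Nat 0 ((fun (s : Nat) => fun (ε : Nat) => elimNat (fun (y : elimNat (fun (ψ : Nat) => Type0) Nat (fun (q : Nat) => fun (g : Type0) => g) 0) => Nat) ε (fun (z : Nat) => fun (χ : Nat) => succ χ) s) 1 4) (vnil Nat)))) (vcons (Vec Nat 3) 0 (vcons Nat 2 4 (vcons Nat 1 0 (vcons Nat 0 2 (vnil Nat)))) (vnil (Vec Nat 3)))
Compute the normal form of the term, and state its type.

resulting normal form:
  vcons (Vec Nat 3) 1 (vcons Nat 2 6 (vcons Nat 1 0 (vcons Nat 0 5 (vnil Nat)))) (vcons (Vec Nat 3) 0 (vcons Nat 2 4 (vcons Nat 1 0 (vcons Nat 0 2 (vnil Nat)))) (vnil (Vec Nat 3)))
type:
  Vec (Vec Nat 3) 2
observation: normalization takes exactly 6 steps under the normal-order strategy.


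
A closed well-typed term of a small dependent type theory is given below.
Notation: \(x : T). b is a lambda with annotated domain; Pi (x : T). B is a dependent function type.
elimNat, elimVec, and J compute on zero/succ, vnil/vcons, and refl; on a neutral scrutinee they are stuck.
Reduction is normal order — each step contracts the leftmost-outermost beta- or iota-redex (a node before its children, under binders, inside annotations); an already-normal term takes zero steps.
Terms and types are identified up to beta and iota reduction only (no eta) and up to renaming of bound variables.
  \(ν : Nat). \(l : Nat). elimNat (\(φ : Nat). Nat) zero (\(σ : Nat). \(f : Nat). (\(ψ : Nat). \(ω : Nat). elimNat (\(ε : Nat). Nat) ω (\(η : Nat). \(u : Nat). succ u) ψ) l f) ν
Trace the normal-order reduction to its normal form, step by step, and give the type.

reduction (normal order):
  \(ν : Nat). \(l : Nat). elimNat (\(φ : Nat). Nat) zero (\(σ : Nat). \(f : Nat). (\(ψ : Nat). \(ω : Nat). elimNat (\(ε : Nat). Nat) ω (\(η : Nat). \(u : Nat). succ u) ψ) l f) ν
  ~> \(ν : Nat). \(l : Nat). elimNat (\(φ : Nat). Nat) zero (\(σ : Nat). \(f : Nat). (\(ψ : Nat). elimNat (\(ω : Nat). Nat) ψ (\(ε : Nat). \(η : Nat). succ η) l) f) ν
  ~> \(ν : Nat). \(l : Nat). elimNat (\(φ : Nat). Nat) zero (\(σ : Nat). \(f : Nat). elimNat (\(ψ : Nat). Nat) f (\(ω : Nat). \(ε : Nat). succ ε) l) ν
the term's type:
  Pi (ν : Nat). Pi (l : Nat). Nat


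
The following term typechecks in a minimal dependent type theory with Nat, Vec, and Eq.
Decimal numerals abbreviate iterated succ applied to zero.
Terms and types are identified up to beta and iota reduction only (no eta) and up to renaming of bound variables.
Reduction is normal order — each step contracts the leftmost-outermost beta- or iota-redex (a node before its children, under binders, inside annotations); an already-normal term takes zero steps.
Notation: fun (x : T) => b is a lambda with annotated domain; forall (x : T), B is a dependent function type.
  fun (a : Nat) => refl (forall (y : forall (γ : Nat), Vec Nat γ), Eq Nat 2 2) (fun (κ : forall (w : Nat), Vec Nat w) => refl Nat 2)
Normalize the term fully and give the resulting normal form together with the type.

resulting normal form:
  fun (a : Nat) => refl (forall (y : forall (γ : Nat), Vec Nat γ), Eq Nat 2 2) (fun (κ : forall (w : Nat), Vec Nat w) => refl Nat 2)
type:
  forall (a : Nat), Eq (forall (y : forall (γ : Nat), Vec Nat γ), Eq Nat 2 2) (fun (κ : forall (w : Nat), Vec Nat w) => refl Nat 2) (fun (θ : forall (ε : Nat), Vec Nat ε) => refl Nat 2)
observation: the term is already in normal form.


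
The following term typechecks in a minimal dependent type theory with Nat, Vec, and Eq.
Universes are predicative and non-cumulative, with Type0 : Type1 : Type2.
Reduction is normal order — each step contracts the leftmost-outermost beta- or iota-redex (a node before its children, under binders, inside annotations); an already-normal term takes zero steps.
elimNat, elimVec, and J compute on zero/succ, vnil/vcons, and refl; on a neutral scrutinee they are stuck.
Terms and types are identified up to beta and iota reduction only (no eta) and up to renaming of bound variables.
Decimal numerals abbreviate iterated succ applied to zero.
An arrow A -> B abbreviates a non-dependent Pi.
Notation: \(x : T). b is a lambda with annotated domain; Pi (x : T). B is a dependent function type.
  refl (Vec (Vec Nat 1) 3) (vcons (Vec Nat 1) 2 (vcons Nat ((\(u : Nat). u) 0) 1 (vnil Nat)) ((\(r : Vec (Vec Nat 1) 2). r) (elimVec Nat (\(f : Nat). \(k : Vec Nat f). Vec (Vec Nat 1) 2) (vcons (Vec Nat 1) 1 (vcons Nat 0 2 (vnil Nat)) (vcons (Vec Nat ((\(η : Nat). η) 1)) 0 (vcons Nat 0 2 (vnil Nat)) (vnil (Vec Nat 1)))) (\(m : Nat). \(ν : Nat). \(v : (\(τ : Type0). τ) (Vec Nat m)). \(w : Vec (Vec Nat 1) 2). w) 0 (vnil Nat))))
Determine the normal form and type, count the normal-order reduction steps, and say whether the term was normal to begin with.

normal form:
  refl (Vec (Vec Nat 1) 3) (vcons (Vec Nat 1) 2 (vcons Nat 0 1 (vnil Nat)) (vcons (Vec Nat 1) 1 (vcons Nat 0 2 (vnil Nat)) (vcons (Vec Nat 1) 0 (vcons Nat 0 2 (vnil Nat)) (vnil (Vec Nat 1)))))
type:
  Eq (Vec (Vec Nat 1) 3) (vcons (Vec Nat 1) 2 (vcons Nat 0 1 (vnil Nat)) (vcons (Vec Nat 1) 1 (vcons Nat 0 2 (vnil Nat)) (vcons (Vec Nat 1) 0 (vcons Nat 0 2 (vnil Nat)) (vnil (Vec Nat 1))))) (vcons (Vec Nat 1) 2 (vcons Nat 0 1 (vnil Nat)) (vcons (Vec Nat 1) 1 (vcons Nat 0 2 (vnil Nat)) (vcons (Vec Nat 1) 0 (vcons Nat 0 2 (vnil Nat)) (vnil (Vec Nat 1)))))
steps to reach normal form (normal order): 4
started in normal form: no
first redex: a beta-redex


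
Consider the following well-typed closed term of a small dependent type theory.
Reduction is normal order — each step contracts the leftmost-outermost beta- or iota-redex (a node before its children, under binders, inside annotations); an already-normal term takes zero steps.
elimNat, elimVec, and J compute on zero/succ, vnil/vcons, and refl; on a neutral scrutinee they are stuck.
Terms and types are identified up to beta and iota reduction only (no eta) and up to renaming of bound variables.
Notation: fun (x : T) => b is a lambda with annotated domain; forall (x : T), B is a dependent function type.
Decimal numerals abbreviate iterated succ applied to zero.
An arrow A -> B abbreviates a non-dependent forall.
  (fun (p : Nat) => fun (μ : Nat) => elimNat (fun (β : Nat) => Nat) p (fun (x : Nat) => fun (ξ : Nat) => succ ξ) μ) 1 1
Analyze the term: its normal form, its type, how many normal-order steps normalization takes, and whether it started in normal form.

normal form:
  2
type:
  Nat
normal-order step count: 6
started in normal form: no
first contracted redex: a beta-redex


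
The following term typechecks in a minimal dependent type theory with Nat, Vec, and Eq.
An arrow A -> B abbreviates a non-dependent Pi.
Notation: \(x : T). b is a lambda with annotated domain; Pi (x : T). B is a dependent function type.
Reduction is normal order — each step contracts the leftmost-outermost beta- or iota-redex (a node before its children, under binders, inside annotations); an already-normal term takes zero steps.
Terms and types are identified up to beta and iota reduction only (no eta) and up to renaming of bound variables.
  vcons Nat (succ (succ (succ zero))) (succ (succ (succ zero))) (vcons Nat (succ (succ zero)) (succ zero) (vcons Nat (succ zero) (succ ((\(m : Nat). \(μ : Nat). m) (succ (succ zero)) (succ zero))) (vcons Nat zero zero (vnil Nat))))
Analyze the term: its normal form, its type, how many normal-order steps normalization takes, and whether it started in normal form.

resulting normal form:
  vcons Nat (succ (succ (succ zero))) (succ (succ (succ zero))) (vcons Nat (succ (succ zero)) (succ zero) (vcons Nat (succ zero) (succ (succ (succ zero))) (vcons Nat zero zero (vnil Nat))))
type:
  Vec Nat (succ (succ (succ (succ zero))))
reduction steps (normal order): 2
already normal: no
first redex: a beta-redex


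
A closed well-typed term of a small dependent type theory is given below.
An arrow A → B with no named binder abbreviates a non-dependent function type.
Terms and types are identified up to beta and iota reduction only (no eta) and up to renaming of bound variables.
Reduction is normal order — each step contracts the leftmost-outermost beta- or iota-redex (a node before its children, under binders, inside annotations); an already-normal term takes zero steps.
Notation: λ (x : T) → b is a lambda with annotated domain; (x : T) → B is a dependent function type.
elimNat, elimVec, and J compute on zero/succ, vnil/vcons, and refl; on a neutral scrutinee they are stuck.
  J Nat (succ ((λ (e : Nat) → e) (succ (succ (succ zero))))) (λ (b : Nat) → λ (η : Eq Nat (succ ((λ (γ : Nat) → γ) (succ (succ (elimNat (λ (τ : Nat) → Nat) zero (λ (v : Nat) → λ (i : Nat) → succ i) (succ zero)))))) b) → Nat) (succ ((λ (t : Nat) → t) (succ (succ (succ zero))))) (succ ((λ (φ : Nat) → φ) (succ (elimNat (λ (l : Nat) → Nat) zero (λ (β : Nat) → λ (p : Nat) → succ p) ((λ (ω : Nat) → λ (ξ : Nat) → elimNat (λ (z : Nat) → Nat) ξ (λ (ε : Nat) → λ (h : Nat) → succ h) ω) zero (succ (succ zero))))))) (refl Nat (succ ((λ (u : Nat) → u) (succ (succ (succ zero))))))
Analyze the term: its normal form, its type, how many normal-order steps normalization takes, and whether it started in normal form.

normal form:
  succ (succ (succ (succ zero)))
inferred type:
  Nat
reduction steps (normal order): 2
already normal: no
first redex: a J iota-redex


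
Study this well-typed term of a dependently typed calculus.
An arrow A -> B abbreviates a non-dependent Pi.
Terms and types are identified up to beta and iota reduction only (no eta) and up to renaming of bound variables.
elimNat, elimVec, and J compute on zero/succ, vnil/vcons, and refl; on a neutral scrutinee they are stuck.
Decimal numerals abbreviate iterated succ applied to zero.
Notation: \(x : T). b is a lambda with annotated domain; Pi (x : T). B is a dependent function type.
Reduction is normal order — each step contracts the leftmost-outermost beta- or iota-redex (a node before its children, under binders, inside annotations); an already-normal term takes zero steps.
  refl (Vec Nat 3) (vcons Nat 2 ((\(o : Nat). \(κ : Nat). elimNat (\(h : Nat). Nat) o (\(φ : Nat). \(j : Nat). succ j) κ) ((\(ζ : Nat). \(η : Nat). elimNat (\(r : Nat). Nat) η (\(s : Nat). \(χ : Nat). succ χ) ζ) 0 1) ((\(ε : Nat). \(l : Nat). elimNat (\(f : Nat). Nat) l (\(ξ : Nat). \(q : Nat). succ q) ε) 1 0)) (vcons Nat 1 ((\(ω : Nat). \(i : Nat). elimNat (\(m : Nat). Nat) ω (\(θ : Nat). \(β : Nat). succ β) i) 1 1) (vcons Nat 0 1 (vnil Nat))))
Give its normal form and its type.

resulting normal form:
  refl (Vec Nat 3) (vcons Nat 2 2 (vcons Nat 1 2 (vcons Nat 0 1 (vnil Nat))))
inferred type:
  Eq (Vec Nat 3) (vcons Nat 2 2 (vcons Nat 1 2 (vcons Nat 0 1 (vnil Nat)))) (vcons Nat 2 2 (vcons Nat 1 2 (vcons Nat 0 1 (vnil Nat))))
observation: normalization takes exactly 21 steps under the normal-order strategy.


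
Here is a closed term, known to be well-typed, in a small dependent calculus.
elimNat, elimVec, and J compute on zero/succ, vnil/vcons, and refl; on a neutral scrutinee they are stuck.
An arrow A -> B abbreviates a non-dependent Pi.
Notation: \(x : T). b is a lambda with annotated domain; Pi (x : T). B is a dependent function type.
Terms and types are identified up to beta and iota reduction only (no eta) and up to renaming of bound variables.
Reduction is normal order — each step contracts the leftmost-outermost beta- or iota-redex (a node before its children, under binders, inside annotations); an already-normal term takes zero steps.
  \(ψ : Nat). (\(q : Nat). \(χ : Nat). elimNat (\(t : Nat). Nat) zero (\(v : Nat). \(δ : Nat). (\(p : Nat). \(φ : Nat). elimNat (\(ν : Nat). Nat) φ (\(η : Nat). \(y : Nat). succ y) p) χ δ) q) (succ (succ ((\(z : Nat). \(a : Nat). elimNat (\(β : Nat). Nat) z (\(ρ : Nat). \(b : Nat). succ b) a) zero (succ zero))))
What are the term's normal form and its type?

normal form:
  \(ψ : Nat). \(q : Nat). elimNat (\(χ : Nat). Nat) (elimNat (\(t : Nat). Nat) (elimNat (\(v : Nat). Nat) zero (\(δ : Nat). \(p : Nat). succ p) q) (\(φ : Nat). \(ν : Nat). succ ν) q) (\(η : Nat). \(y : Nat). succ y) q
the term's type:
  Nat -> Nat -> Nat


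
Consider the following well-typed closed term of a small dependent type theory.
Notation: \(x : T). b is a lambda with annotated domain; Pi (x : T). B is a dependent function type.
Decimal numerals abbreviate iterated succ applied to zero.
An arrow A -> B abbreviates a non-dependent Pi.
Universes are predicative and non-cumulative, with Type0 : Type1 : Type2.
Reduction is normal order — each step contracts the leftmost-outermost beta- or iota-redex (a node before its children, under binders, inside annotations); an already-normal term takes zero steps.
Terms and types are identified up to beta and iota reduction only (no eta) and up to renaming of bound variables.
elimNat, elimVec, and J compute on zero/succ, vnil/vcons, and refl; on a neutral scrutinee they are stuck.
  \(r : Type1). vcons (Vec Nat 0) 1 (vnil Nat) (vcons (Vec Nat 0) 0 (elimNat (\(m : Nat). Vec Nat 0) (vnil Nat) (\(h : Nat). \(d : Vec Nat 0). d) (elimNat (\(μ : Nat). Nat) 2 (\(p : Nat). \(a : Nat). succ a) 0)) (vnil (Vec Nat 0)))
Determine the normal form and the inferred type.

resulting normal form:
  \(r : Type1). vcons (Vec Nat 0) 1 (vnil Nat) (vcons (Vec Nat 0) 0 (vnil Nat) (vnil (Vec Nat 0)))
the term's type:
  Type1 -> Vec (Vec Nat 0) 2


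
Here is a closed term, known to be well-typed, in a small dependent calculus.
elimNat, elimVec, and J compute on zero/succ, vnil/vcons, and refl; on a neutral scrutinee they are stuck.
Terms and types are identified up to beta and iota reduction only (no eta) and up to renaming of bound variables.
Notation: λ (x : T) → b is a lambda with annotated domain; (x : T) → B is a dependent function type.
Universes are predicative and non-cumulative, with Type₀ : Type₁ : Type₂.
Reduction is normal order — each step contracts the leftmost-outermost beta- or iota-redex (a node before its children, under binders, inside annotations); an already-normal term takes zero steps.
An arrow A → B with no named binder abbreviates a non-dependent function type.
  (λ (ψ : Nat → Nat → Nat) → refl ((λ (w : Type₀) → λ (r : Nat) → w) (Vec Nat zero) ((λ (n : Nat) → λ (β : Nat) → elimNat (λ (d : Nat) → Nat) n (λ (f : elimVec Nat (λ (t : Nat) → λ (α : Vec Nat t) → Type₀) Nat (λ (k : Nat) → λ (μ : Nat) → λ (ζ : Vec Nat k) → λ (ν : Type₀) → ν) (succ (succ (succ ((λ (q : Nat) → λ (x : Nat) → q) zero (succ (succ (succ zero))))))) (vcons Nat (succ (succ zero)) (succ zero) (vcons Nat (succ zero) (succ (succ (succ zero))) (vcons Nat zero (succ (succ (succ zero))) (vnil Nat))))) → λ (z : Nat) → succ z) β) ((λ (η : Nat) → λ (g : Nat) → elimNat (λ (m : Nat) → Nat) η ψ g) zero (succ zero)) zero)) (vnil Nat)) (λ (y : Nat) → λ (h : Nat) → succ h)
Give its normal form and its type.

resulting normal form:
  refl (Vec Nat zero) (vnil Nat)
the term's type:
  Eq (Vec Nat zero) (vnil Nat) (vnil Nat)


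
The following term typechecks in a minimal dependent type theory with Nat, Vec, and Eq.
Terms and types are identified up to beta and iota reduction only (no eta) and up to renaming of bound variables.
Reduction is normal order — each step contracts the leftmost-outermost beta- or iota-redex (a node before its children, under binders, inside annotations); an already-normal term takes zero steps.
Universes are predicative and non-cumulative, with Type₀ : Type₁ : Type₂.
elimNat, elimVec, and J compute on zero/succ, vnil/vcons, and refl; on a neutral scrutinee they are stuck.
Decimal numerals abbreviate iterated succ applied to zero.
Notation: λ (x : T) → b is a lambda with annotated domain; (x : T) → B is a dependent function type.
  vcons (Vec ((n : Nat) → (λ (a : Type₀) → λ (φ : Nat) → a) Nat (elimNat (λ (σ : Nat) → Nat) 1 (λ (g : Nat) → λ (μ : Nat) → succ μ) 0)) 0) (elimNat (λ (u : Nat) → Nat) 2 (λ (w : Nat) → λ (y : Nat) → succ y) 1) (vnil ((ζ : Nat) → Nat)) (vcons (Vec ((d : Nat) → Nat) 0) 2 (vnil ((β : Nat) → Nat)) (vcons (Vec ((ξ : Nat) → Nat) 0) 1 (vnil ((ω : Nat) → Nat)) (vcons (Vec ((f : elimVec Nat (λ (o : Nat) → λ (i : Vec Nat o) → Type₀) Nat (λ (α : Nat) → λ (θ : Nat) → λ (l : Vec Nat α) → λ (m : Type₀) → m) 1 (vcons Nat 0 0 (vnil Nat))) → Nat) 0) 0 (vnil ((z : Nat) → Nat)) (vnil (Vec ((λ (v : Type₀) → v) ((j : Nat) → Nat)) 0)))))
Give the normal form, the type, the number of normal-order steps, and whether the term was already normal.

reduced normal form:
  vcons (Vec ((n : Nat) → Nat) 0) 3 (vnil ((a : Nat) → Nat)) (vcons (Vec ((φ : Nat) → Nat) 0) 2 (vnil ((σ : Nat) → Nat)) (vcons (Vec ((g : Nat) → Nat) 0) 1 (vnil ((μ : Nat) → Nat)) (vcons (Vec ((u : Nat) → Nat) 0) 0 (vnil ((w : Nat) → Nat)) (vnil (Vec ((y : Nat) → Nat) 0)))))
inferred type:
  Vec (Vec ((n : Nat) → Nat) 0) 4
reduction steps (normal order): 13
term was already normal: no
first contracted redex: a beta-redex


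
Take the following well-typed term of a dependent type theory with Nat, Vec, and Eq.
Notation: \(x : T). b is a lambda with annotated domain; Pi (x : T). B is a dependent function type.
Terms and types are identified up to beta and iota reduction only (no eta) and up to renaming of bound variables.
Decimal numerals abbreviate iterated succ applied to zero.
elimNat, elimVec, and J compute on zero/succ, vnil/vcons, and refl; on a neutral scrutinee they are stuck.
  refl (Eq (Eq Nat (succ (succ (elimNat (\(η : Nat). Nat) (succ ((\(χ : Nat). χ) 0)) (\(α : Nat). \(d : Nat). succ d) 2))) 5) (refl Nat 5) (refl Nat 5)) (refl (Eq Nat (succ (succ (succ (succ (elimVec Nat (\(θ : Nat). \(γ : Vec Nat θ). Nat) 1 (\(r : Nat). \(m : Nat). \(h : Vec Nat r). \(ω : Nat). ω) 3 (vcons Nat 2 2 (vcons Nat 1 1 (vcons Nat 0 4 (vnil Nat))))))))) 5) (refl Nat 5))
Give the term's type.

inferred type:
  Eq (Eq (Eq Nat 5 5) (refl Nat 5) (refl Nat 5)) (refl (Eq Nat 5 5) (refl Nat 5)) (refl (Eq Nat 5 5) (refl Nat 5))


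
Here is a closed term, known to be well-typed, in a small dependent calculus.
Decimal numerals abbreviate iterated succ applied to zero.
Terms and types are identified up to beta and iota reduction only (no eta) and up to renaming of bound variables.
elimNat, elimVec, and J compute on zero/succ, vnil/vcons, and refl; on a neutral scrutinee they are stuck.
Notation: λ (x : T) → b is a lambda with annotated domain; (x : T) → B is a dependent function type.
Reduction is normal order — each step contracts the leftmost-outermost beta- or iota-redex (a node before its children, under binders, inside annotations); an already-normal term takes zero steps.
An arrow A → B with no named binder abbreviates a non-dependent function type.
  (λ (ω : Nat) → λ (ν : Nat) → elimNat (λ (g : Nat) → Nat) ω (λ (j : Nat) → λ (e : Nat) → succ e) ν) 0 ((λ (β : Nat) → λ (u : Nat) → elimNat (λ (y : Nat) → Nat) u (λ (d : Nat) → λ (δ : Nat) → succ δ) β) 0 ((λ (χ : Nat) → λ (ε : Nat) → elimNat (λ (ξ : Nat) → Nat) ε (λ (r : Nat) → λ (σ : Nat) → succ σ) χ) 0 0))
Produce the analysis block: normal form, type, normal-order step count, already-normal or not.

normal form:
  0
the term's type:
  Nat
normal-order step count: 9
started in normal form: no
first contracted redex: a beta-redex


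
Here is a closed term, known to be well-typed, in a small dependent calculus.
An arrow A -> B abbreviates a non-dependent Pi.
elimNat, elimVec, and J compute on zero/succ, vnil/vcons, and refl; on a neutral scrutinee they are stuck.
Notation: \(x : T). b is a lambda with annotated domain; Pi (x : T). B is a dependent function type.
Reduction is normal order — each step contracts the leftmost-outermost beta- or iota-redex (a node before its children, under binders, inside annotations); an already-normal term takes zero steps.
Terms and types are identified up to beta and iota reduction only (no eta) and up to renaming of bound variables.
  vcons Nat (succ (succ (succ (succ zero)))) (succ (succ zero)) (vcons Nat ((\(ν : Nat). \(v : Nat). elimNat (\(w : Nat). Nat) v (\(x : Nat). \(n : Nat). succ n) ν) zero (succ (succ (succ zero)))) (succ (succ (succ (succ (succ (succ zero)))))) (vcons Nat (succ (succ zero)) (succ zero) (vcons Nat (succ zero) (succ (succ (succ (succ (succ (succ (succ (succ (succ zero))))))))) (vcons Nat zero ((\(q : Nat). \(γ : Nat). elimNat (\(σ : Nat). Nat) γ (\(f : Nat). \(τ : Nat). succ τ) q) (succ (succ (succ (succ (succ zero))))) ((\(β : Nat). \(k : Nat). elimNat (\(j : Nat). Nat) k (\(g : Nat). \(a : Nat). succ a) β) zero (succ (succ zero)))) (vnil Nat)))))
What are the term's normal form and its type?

normal form:
  vcons Nat (succ (succ (succ (succ zero)))) (succ (succ zero)) (vcons Nat (succ (succ (succ zero))) (succ (succ (succ (succ (succ (succ zero)))))) (vcons Nat (succ (succ zero)) (succ zero) (vcons Nat (succ zero) (succ (succ (succ (succ (succ (succ (succ (succ (succ zero))))))))) (vcons Nat zero (succ (succ (succ (succ (succ (succ (succ zero))))))) (vnil Nat)))))
inferred type:
  Vec Nat (succ (succ (succ (succ (succ zero)))))


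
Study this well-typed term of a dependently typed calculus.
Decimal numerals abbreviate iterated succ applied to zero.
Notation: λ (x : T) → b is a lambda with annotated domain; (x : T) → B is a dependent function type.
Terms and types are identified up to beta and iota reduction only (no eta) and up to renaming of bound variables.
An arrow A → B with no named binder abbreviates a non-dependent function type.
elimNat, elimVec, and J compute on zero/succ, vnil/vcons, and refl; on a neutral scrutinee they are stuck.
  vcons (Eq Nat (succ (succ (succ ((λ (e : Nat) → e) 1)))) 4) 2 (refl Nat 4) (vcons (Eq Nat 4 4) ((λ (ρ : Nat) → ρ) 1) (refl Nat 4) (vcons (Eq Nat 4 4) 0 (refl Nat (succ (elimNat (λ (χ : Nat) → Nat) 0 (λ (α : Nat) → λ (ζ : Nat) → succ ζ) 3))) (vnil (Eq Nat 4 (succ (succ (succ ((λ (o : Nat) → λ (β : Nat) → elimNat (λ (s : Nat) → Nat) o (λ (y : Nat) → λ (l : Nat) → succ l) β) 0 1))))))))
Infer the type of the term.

the term's type:
  Vec (Eq Nat 4 4) 3


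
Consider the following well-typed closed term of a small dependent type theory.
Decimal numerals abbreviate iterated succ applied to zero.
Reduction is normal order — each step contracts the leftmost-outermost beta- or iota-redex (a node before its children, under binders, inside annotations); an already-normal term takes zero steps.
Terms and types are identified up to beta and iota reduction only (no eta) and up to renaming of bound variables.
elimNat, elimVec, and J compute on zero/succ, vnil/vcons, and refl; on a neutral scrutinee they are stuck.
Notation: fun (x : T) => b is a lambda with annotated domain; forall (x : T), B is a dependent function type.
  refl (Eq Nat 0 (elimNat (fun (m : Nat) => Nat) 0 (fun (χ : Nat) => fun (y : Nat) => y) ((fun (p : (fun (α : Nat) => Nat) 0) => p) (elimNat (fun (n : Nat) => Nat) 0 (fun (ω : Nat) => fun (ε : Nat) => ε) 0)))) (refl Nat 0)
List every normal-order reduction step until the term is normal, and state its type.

normal-order reduction:
  refl (Eq Nat 0 (elimNat (fun (m : Nat) => Nat) 0 (fun (χ : Nat) => fun (y : Nat) => y) ((fun (p : (fun (α : Nat) => Nat) 0) => p) (elimNat (fun (n : Nat) => Nat) 0 (fun (ω : Nat) => fun (ε : Nat) => ε) 0)))) (refl Nat 0)
  ~> refl (Eq Nat 0 (elimNat (fun (m : Nat) => Nat) 0 (fun (χ : Nat) => fun (y : Nat) => y) (elimNat (fun (p : Nat) => Nat) 0 (fun (α : Nat) => fun (n : Nat) => n) 0))) (refl Nat 0)
  ~> refl (Eq Nat 0 (elimNat (fun (m : Nat) => Nat) 0 (fun (χ : Nat) => fun (y : Nat) => y) 0)) (refl Nat 0)
  ~> refl (Eq Nat 0 0) (refl Nat 0)
inferred type:
  Eq (Eq Nat 0 0) (refl Nat 0) (refl Nat 0)


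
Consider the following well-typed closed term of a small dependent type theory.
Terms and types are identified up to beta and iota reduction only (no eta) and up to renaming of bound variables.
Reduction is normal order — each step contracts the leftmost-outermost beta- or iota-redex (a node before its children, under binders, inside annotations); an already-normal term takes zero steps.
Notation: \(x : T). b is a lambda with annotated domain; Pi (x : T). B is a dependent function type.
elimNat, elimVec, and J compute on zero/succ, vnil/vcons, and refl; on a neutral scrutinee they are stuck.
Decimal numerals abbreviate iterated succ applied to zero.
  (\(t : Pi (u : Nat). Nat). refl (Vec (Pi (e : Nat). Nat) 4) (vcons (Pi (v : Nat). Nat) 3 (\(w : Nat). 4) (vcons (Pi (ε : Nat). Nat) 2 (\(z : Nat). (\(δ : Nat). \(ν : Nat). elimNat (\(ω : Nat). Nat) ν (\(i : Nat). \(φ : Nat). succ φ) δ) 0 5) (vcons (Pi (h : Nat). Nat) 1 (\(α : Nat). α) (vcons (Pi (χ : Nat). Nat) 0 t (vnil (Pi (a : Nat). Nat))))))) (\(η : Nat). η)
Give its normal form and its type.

reduced normal form:
  refl (Vec (Pi (t : Nat). Nat) 4) (vcons (Pi (u : Nat). Nat) 3 (\(e : Nat). 4) (vcons (Pi (v : Nat). Nat) 2 (\(w : Nat). 5) (vcons (Pi (ε : Nat). Nat) 1 (\(z : Nat). z) (vcons (Pi (δ : Nat). Nat) 0 (\(ν : Nat). ν) (vnil (Pi (ω : Nat). Nat))))))
type:
  Eq (Vec (Pi (t : Nat). Nat) 4) (vcons (Pi (u : Nat). Nat) 3 (\(e : Nat). 4) (vcons (Pi (v : Nat). Nat) 2 (\(w : Nat). 5) (vcons (Pi (ε : Nat). Nat) 1 (\(z : Nat). z) (vcons (Pi (δ : Nat). Nat) 0 (\(ν : Nat). ν) (vnil (Pi (ω : Nat). Nat)))))) (vcons (Pi (i : Nat). Nat) 3 (\(φ : Nat). 4) (vcons (Pi (h : Nat). Nat) 2 (\(α : Nat). 5) (vcons (Pi (χ : Nat). Nat) 1 (\(a : Nat). a) (vcons (Pi (η : Nat). Nat) 0 (\(ρ : Nat). ρ) (vnil (Pi (g : Nat). Nat))))))


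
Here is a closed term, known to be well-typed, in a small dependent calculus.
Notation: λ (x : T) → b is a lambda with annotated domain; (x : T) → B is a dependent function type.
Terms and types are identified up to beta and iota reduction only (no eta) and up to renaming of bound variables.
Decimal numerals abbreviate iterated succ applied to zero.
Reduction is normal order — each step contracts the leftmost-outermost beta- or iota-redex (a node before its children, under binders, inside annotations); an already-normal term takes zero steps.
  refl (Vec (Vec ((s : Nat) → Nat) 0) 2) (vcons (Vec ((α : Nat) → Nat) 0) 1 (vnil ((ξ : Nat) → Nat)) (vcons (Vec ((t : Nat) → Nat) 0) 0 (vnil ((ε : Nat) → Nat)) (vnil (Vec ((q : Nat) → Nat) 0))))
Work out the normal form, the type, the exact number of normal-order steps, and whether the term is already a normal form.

resulting normal form:
  refl (Vec (Vec ((s : Nat) → Nat) 0) 2) (vcons (Vec ((α : Nat) → Nat) 0) 1 (vnil ((ξ : Nat) → Nat)) (vcons (Vec ((t : Nat) → Nat) 0) 0 (vnil ((ε : Nat) → Nat)) (vnil (Vec ((q : Nat) → Nat) 0))))
inferred type:
  Eq (Vec (Vec ((s : Nat) → Nat) 0) 2) (vcons (Vec ((α : Nat) → Nat) 0) 1 (vnil ((ξ : Nat) → Nat)) (vcons (Vec ((t : Nat) → Nat) 0) 0 (vnil ((ε : Nat) → Nat)) (vnil (Vec ((q : Nat) → Nat) 0)))) (vcons (Vec ((μ : Nat) → Nat) 0) 1 (vnil ((y : Nat) → Nat)) (vcons (Vec ((v : Nat) → Nat) 0) 0 (vnil ((σ : Nat) → Nat)) (vnil (Vec ((δ : Nat) → Nat) 0))))
steps to reach normal form (normal order): 0
already normal: yes


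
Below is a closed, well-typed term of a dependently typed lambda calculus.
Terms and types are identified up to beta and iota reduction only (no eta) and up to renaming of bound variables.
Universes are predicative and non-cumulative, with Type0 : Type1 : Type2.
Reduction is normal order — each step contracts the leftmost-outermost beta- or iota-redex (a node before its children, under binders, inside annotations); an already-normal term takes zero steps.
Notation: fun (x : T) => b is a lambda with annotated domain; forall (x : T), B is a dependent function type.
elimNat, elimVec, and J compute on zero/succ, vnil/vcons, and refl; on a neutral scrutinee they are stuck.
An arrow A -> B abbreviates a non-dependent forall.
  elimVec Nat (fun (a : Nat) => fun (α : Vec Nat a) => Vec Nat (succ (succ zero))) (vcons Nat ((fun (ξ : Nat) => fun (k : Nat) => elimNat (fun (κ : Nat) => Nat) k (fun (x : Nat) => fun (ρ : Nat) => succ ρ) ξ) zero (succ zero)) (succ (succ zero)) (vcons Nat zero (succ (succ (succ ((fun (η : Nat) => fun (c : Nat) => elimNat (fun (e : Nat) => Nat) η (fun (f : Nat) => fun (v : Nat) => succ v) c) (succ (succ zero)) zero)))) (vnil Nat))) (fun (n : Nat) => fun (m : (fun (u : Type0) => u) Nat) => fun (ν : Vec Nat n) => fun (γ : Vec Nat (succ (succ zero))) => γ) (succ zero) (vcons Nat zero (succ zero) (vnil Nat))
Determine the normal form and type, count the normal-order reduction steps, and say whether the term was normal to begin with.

resulting normal form:
  vcons Nat (succ zero) (succ (succ zero)) (vcons Nat zero (succ (succ (succ (succ (succ zero))))) (vnil Nat))
the term's type:
  Vec Nat (succ (succ zero))
steps to reach normal form (normal order): 12
term was already normal: no
first contracted redex: an elimVec iota-redex


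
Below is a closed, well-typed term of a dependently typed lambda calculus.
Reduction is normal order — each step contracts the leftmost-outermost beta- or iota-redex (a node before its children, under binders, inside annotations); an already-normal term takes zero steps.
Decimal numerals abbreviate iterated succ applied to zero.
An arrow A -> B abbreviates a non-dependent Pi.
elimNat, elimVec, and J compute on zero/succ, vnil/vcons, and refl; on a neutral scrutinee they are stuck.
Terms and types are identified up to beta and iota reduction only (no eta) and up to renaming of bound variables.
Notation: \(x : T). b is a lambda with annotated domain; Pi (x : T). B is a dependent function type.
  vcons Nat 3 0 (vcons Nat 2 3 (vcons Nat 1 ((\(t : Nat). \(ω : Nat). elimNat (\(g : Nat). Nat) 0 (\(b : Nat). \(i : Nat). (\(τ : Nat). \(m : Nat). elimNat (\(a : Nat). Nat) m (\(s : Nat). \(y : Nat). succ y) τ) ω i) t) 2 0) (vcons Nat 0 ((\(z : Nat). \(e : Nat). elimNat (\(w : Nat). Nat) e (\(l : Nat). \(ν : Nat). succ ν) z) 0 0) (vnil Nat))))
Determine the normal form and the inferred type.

normal form:
  vcons Nat 3 0 (vcons Nat 2 3 (vcons Nat 1 0 (vcons Nat 0 0 (vnil Nat))))
inferred type:
  Vec Nat 4


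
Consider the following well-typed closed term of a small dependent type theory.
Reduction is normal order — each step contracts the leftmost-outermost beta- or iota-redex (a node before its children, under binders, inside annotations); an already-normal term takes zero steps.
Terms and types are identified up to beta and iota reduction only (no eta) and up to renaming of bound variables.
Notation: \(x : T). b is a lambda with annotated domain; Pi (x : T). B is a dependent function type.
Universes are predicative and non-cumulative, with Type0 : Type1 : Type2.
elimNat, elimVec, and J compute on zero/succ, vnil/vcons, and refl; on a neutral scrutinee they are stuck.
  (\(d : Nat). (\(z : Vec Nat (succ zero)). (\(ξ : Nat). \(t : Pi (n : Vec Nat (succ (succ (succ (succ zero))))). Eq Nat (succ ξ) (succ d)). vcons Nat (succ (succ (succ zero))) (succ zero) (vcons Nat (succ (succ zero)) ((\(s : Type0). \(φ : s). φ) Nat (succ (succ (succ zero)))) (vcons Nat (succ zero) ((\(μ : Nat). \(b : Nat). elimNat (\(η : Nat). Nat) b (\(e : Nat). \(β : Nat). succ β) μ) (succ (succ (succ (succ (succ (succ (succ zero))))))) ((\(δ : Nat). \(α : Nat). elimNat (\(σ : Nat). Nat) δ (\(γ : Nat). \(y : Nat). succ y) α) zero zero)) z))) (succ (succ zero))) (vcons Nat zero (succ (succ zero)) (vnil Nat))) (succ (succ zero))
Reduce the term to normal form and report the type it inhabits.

resulting normal form:
  \(d : Pi (z : Vec Nat (succ (succ (succ (succ zero))))). Eq Nat (succ (succ (succ zero))) (succ (succ (succ zero)))). vcons Nat (succ (succ (succ zero))) (succ zero) (vcons Nat (succ (succ zero)) (succ (succ (succ zero))) (vcons Nat (succ zero) (succ (succ (succ (succ (succ (succ (succ zero))))))) (vcons Nat zero (succ (succ zero)) (vnil Nat))))
the term's type:
  Pi (d : Pi (z : Vec Nat (succ (succ (succ (succ zero))))). Eq Nat (succ (succ (succ zero))) (succ (succ (succ zero)))). Vec Nat (succ (succ (succ (succ zero))))
observation: normalization takes exactly 32 steps under the normal-order strategy.


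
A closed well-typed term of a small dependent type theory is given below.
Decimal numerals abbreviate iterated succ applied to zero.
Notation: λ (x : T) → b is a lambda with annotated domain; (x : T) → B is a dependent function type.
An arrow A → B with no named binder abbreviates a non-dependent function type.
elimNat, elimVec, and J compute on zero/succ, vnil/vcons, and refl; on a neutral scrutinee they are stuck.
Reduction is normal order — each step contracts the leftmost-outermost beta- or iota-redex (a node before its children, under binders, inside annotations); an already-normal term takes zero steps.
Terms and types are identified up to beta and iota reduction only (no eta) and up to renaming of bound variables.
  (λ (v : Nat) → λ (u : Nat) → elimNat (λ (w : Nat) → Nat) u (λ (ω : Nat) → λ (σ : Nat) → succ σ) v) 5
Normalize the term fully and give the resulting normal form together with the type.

reduced normal form:
  λ (v : Nat) → succ (succ (succ (succ (succ v))))
inferred type:
  Nat → Nat
observation: 17 normal-order steps separate the term from its normal form.


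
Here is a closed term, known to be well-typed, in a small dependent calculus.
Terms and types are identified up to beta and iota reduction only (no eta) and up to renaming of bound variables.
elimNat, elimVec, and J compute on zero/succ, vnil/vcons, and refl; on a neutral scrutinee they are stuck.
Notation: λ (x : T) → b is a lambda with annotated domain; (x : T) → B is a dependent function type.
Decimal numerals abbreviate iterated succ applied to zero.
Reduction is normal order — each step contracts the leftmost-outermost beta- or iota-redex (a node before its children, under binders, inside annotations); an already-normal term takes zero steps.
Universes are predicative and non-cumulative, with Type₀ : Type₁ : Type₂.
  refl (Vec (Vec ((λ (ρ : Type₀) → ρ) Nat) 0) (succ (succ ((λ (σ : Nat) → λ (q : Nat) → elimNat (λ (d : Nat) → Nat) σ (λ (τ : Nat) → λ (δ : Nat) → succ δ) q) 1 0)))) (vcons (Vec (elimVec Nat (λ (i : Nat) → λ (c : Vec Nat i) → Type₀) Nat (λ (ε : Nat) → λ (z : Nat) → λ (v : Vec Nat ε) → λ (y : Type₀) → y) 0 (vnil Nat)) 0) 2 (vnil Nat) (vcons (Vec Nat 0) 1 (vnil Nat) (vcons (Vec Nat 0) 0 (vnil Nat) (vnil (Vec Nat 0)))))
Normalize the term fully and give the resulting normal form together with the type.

normal form:
  refl (Vec (Vec Nat 0) 3) (vcons (Vec Nat 0) 2 (vnil Nat) (vcons (Vec Nat 0) 1 (vnil Nat) (vcons (Vec Nat 0) 0 (vnil Nat) (vnil (Vec Nat 0)))))
inferred type:
  Eq (Vec (Vec Nat 0) 3) (vcons (Vec Nat 0) 2 (vnil Nat) (vcons (Vec Nat 0) 1 (vnil Nat) (vcons (Vec Nat 0) 0 (vnil Nat) (vnil (Vec Nat 0))))) (vcons (Vec Nat 0) 2 (vnil Nat) (vcons (Vec Nat 0) 1 (vnil Nat) (vcons (Vec Nat 0) 0 (vnil Nat) (vnil (Vec Nat 0)))))
observation: the term reaches its normal form after 5 normal-order steps.
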